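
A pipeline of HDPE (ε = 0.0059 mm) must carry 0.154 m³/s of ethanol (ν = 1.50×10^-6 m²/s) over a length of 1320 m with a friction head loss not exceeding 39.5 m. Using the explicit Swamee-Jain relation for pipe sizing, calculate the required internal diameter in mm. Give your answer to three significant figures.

Swamee-Jain (Type III): D = 0.66·[ε^1.25·(LQ²/(gh_f))^4.75 + ν·Q^9.4·(L/(gh_f))^5.2]^0.04
LQ²/(gh_f) = 0.08079; L/(gh_f) = 3.406
Term 1 = ε^1.25·(…)^4.75 = 1.88×10^-12; Term 2 = ν·Q^9.4·(…)^5.2 = 2.03×10^-11
D = 0.66·(1.88×10^-12 + 2.03×10^-11)^0.04 = 0.2474 m = 247 mm
Check: V = 3.20 m/s, Re = 5.28×10^5, f = 0.01335, h_f = 37.3 m ≈ 39.5 m ✓

D ≈ 247 mm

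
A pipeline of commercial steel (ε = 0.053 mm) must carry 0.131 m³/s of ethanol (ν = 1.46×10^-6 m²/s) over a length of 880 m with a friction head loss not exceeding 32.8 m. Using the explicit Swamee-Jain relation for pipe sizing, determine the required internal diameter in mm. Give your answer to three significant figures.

D ≈ 230 mm

Swamee-Jain (Type III): D = 0.66·[ε^1.25·(LQ²/(gh_f))^4.75 + ν·Q^9.4·(L/(gh_f))^5.2]^0.04
LQ²/(gh_f) = 0.04693; L/(gh_f) = 2.735
Term 1 = ε^1.25·(…)^4.75 = 2.21×10^-12; Term 2 = ν·Q^9.4·(…)^5.2 = 1.38×10^-12
D = 0.66·(2.21×10^-12 + 1.38×10^-12)^0.04 = 0.2300 m = 230 mm
Check: V = 3.15 m/s, Re = 4.97×10^5, f = 0.01580, h_f = 30.6 m ≈ 32.8 m ✓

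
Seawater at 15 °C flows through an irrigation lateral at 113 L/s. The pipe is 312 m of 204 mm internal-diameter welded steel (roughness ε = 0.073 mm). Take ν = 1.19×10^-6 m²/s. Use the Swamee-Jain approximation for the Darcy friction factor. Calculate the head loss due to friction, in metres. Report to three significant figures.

V = 4Q/(πD²) = 4·0.113/(π·0.204²) = 3.457 m/s
Re = VD/ν = 3.457·0.204/1.19×10^-6 = 5.93×10^5 → turbulent
ε/D = 0.073/204 = 3.58×10^-4
Swamee-Jain: f = 0.01665
h_f = f(L/D)V²/(2g) = 0.01665·(312/0.204)·3.457²/(2·9.81) = 15.51 m

h_f ≈ 15.5 m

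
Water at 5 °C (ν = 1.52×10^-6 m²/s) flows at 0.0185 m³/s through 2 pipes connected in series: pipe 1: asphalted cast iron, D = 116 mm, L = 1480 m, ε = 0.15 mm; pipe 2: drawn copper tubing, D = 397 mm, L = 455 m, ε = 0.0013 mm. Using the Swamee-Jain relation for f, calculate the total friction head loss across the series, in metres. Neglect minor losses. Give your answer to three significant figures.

H ≈ 45.5 m

Pipe 1: V = 1.751 m/s, Re = 1.34×10^5, ε/D = 0.00129, f = 0.02281, h_1 = f(L/D)V²/2g = 45.46 m
Pipe 2: V = 0.1495 m/s, Re = 3.90×10^4, ε/D = 3.27×10^-6, f = 0.02198, h_2 = f(L/D)V²/2g = 0.02868 m
Series → Q common, losses add: H = Σh = 45.49 m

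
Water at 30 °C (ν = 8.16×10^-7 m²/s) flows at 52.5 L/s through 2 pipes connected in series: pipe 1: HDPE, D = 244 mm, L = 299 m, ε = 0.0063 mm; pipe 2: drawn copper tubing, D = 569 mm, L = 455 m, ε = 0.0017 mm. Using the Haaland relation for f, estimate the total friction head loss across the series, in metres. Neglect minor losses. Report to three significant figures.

Pipe 1: V = 1.123 m/s, Re = 3.36×10^5, ε/D = 2.58×10^-5, f = 0.01428, h_1 = f(L/D)V²/2g = 1.124 m
Pipe 2: V = 0.2065 m/s, Re = 1.44×10^5, ε/D = 2.99×10^-6, f = 0.01655, h_2 = f(L/D)V²/2g = 0.02876 m
Series → Q common, losses add: H = Σh = 1.153 m

H ≈ 1.15 m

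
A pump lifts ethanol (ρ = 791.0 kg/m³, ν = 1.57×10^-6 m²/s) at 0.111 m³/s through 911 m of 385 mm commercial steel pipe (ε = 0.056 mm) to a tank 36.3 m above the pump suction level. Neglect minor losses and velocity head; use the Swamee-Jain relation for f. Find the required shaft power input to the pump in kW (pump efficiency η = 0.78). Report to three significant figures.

P_shaft ≈ 42.1 kW

V = 4Q/(πD²) = 0.9535 m/s; Re = 2.34×10^5; ε/D = 1.45×10^-4; f = 0.01638
h_f = f(L/D)V²/2g = 1.796 m
Total head H = z + h_f = 36.3 + 1.796 = 38.10 m
P_hyd = ρgQH = 791.0·9.81·0.111·38.10 = 32.81 kW
P_shaft = P_hyd/η = 32.81/0.78 = 42.07 kW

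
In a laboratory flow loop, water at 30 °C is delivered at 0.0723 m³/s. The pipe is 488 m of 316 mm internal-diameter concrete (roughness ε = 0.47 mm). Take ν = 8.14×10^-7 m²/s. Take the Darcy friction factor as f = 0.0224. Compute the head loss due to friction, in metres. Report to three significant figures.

V = 4Q/(πD²) = 4·0.0723/(π·0.316²) = 0.9219 m/s
h_f = f(L/D)V²/(2g) = 0.02240·(488/0.316)·0.9219²/(2·9.81) = 1.498 m

h_f ≈ 1.50 m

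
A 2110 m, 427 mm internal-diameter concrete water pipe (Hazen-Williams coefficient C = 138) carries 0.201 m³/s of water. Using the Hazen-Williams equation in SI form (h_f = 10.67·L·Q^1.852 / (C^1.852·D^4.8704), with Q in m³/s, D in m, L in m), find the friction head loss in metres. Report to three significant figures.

h_f = 10.67·2110·0.201^1.852 / (138^1.852·0.427^4.8704) = 7.923 m

h_f ≈ 7.92 m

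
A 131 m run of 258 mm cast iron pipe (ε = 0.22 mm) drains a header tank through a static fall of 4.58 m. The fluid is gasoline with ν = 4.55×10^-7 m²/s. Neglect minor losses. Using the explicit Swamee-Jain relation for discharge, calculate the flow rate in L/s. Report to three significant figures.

Swamee-Jain (Type II): Q = -0.965·√(gD⁵h_f/L)·ln[ε/(3.7D) + √(3.17ν²L/(gD³h_f))]
√(gD⁵h_f/L) = √(9.81·0.258⁵·4.58/131) = 0.01980
ε/(3.7D) = 2.30×10^-4; √(3.17ν²L/(gD³h_f)) = 1.06×10^-5
Q = -0.965·0.01980·ln(2.410×10^-4) = 0.1592 m³/s
Check: V = 3.04 m/s, Re = 1.73×10^6, f = 0.01916, h_f = 4.60 m ≈ 4.58 m ✓

Q ≈ 159 L/s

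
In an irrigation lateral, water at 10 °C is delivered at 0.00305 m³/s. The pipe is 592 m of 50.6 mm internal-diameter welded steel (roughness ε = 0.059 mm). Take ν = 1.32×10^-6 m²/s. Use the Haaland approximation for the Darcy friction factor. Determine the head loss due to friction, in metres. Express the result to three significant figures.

V = 4Q/(πD²) = 4·0.00305/(π·0.0506²) = 1.517 m/s
Re = VD/ν = 1.517·0.0506/1.32×10^-6 = 5.81×10^4 → turbulent
ε/D = 0.059/50.6 = 0.00117
Haaland: f = 0.02375
h_f = f(L/D)V²/(2g) = 0.02375·(592/0.0506)·1.517²/(2·9.81) = 32.58 m

h_f ≈ 32.6 m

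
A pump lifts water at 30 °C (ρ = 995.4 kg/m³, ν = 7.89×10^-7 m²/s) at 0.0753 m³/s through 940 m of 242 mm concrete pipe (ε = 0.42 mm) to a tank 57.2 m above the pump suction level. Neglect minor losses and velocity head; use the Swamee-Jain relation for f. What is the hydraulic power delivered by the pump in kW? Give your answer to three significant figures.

P_hyd ≈ 51.1 kW

V = 4Q/(πD²) = 1.637 m/s; Re = 5.02×10^5; ε/D = 0.00174; f = 0.02308
h_f = f(L/D)V²/2g = 12.25 m
Total head H = z + h_f = 57.2 + 12.25 = 69.45 m
P_hyd = ρgQH = 995.4·9.81·0.0753·69.45 = 51.06 kW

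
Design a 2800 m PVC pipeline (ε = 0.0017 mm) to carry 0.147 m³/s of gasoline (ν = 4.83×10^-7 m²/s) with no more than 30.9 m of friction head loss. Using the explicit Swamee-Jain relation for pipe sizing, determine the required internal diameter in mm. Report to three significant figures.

Swamee-Jain (Type III): D = 0.66·[ε^1.25·(LQ²/(gh_f))^4.75 + ν·Q^9.4·(L/(gh_f))^5.2]^0.04
LQ²/(gh_f) = 0.1996; L/(gh_f) = 9.237
Term 1 = ε^1.25·(…)^4.75 = 2.91×10^-11; Term 2 = ν·Q^9.4·(…)^5.2 = 7.54×10^-10
D = 0.66·(2.91×10^-11 + 7.54×10^-10)^0.04 = 0.2853 m = 285 mm
Check: V = 2.30 m/s, Re = 1.36×10^6, f = 0.01121, h_f = 29.7 m ≈ 30.9 m ✓

D ≈ 285 mm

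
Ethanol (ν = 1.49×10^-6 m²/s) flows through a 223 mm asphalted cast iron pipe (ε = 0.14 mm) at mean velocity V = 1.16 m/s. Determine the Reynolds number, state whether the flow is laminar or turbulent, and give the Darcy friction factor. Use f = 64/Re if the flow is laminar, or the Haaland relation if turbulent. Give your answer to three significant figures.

Re ≈ 1.74×10^5; turbulent; f ≈ 0.0195

Re = VD/ν = 1.160·0.223/1.49×10^-6 = 1.74×10^5
Re > 4000 → turbulent; ε/D = 6.28×10^-4
Haaland: f = 0.01950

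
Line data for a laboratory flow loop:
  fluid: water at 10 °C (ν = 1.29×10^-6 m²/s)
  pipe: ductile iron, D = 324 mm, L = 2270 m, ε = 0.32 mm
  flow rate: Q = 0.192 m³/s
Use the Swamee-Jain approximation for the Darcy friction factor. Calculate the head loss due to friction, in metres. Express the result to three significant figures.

h_f ≈ 39.1 m

V = 4Q/(πD²) = 4·0.192/(π·0.324²) = 2.329 m/s
Re = VD/ν = 2.329·0.324/1.29×10^-6 = 5.85×10^5 → turbulent
ε/D = 0.32/324 = 9.88×10^-4
Swamee-Jain: f = 0.02021
h_f = f(L/D)V²/(2g) = 0.02021·(2270/0.324)·2.329²/(2·9.81) = 39.14 m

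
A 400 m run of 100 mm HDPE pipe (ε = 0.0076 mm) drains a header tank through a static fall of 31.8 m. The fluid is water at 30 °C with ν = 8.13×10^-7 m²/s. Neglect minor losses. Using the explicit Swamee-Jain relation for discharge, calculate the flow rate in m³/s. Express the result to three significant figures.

Swamee-Jain (Type II): Q = -0.965·√(gD⁵h_f/L)·ln[ε/(3.7D) + √(3.17ν²L/(gD³h_f))]
√(gD⁵h_f/L) = √(9.81·0.100⁵·31.8/400) = 0.002793
ε/(3.7D) = 2.05×10^-5; √(3.17ν²L/(gD³h_f)) = 5.18×10^-5
Q = -0.965·0.002793·ln(7.237×10^-5) = 0.02569 m³/s
Check: V = 3.27 m/s, Re = 4.02×10^5, f = 0.01458, h_f = 31.8 m ≈ 31.8 m ✓

Q ≈ 0.0257 m³/s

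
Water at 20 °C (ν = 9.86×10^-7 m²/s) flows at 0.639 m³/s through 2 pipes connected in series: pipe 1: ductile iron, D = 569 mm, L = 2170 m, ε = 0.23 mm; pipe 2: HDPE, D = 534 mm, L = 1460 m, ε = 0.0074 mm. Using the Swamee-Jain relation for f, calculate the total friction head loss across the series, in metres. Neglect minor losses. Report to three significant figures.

Pipe 1: V = 2.513 m/s, Re = 1.45×10^6, ε/D = 4.04×10^-4, f = 0.01643, h_1 = f(L/D)V²/2g = 20.17 m
Pipe 2: V = 2.853 m/s, Re = 1.55×10^6, ε/D = 1.39×10^-5, f = 0.01124, h_2 = f(L/D)V²/2g = 12.75 m
Series → Q common, losses add: H = Σh = 32.91 m

H ≈ 32.9 m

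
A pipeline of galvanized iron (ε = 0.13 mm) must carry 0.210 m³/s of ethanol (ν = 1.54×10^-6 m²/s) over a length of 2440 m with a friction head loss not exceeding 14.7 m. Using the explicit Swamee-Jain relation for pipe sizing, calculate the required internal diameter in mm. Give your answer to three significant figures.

Swamee-Jain (Type III): D = 0.66·[ε^1.25·(LQ²/(gh_f))^4.75 + ν·Q^9.4·(L/(gh_f))^5.2]^0.04
LQ²/(gh_f) = 0.7462; L/(gh_f) = 16.92
Term 1 = ε^1.25·(…)^4.75 = 3.45×10^-6; Term 2 = ν·Q^9.4·(…)^5.2 = 1.60×10^-6
D = 0.66·(3.45×10^-6 + 1.60×10^-6)^0.04 = 0.4052 m = 405 mm
Check: V = 1.63 m/s, Re = 4.28×10^5, f = 0.01671, h_f = 13.6 m ≈ 14.7 m ✓

D ≈ 405 mm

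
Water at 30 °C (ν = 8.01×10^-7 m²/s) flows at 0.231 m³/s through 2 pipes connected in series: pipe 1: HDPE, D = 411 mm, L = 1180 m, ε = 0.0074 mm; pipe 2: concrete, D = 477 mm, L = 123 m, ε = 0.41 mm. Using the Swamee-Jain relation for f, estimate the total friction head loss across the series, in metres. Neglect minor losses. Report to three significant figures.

H ≈ 5.85 m

Pipe 1: V = 1.741 m/s, Re = 8.93×10^5, ε/D = 1.80×10^-5, f = 0.01223, h_1 = f(L/D)V²/2g = 5.427 m
Pipe 2: V = 1.293 m/s, Re = 7.70×10^5, ε/D = 8.60×10^-4, f = 0.01947, h_2 = f(L/D)V²/2g = 0.4277 m
Series → Q common, losses add: H = Σh = 5.855 m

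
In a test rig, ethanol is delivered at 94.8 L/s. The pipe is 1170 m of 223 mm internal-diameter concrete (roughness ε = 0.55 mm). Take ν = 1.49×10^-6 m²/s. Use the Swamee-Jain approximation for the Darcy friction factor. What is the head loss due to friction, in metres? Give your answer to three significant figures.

V = 4Q/(πD²) = 4·0.0948/(π·0.223²) = 2.427 m/s
Re = VD/ν = 2.427·0.223/1.49×10^-6 = 3.63×10^5 → turbulent
ε/D = 0.55/223 = 0.00247
Swamee-Jain: f = 0.02535
h_f = f(L/D)V²/(2g) = 0.02535·(1170/0.223)·2.427²/(2·9.81) = 39.93 m

h_f ≈ 39.9 m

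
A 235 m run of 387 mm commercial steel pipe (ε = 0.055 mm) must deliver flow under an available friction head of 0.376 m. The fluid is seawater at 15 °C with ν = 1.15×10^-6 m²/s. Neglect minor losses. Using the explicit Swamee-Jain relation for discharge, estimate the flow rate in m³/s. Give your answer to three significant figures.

Q ≈ 0.103 m³/s

Swamee-Jain (Type II): Q = -0.965·√(gD⁵h_f/L)·ln[ε/(3.7D) + √(3.17ν²L/(gD³h_f))]
√(gD⁵h_f/L) = √(9.81·0.387⁵·0.376/235) = 0.01167
ε/(3.7D) = 3.84×10^-5; √(3.17ν²L/(gD³h_f)) = 6.79×10^-5
Q = -0.965·0.01167·ln(1.063×10^-4) = 0.1031 m³/s
Check: V = 0.876 m/s, Re = 2.95×10^5, f = 0.01586, h_f = 0.377 m ≈ 0.376 m ✓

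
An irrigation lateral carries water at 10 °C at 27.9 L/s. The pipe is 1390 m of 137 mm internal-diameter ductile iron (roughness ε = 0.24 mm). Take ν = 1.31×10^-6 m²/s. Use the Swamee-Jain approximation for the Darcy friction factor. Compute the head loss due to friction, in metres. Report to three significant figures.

h_f ≈ 44.0 m

V = 4Q/(πD²) = 4·0.0279/(π·0.137²) = 1.893 m/s
Re = VD/ν = 1.893·0.137/1.31×10^-6 = 1.98×10^5 → turbulent
ε/D = 0.24/137 = 0.00175
Swamee-Jain: f = 0.02377
h_f = f(L/D)V²/(2g) = 0.02377·(1390/0.137)·1.893²/(2·9.81) = 44.04 m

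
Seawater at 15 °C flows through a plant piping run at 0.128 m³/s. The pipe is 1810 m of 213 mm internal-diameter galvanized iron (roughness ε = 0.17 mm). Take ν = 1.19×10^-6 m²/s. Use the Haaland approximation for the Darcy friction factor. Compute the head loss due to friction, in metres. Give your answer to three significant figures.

V = 4Q/(πD²) = 4·0.128/(π·0.213²) = 3.592 m/s
Re = VD/ν = 3.592·0.213/1.19×10^-6 = 6.43×10^5 → turbulent
ε/D = 0.17/213 = 7.98×10^-4
Haaland: f = 0.01912
h_f = f(L/D)V²/(2g) = 0.01912·(1810/0.213)·3.592²/(2·9.81) = 106.9 m

h_f ≈ 107 m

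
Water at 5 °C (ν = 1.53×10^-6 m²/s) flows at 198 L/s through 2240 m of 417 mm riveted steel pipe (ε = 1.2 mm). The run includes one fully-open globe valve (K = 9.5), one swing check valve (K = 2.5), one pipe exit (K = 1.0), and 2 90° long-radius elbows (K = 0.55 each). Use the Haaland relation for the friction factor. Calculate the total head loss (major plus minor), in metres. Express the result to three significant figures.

H_L ≈ 16.6 m

V = 4Q/(πD²) = 1.450 m/s; V²/2g = 0.1071 m
Re = 3.95×10^5, ε/D = 0.00288 → f = 0.02623 (Haaland)
Major: h_f = f(L/D)·V²/2g = 0.02623·5372·0.1071 = 15.09 m
Minor: ΣK = 14.1; h_m = ΣK·V²/2g = 1.511 m
Total H_L = 15.09 + 1.511 = 16.61 m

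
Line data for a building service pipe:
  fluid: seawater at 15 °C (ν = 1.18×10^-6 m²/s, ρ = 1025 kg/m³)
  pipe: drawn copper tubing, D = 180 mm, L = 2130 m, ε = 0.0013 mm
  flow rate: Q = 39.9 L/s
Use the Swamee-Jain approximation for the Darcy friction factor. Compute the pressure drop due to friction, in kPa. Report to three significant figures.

V = 4Q/(πD²) = 4·0.0399/(π·0.180²) = 1.568 m/s
Re = VD/ν = 1.568·0.180/1.18×10^-6 = 2.39×10^5 → turbulent
ε/D = 0.0013/180 = 7.22×10^-6
Swamee-Jain: f = 0.01508
h_f = f(L/D)V²/(2g) = 0.01508·(2130/0.180)·1.568²/(2·9.81) = 22.36 m
Δp = ρg·h_f = 1025·9.81·22.36 = 224.8 kPa

Δp ≈ 225 kPa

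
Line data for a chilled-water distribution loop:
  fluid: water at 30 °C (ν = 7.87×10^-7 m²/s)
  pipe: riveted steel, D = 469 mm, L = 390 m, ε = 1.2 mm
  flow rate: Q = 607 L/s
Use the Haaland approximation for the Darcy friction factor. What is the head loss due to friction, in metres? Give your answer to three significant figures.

h_f ≈ 13.2 m

V = 4Q/(πD²) = 4·0.607/(π·0.469²) = 3.514 m/s
Re = VD/ν = 3.514·0.469/7.87×10^-7 = 2.09×10^6 → turbulent
ε/D = 1.2/469 = 0.00256
Haaland: f = 0.02515
h_f = f(L/D)V²/(2g) = 0.02515·(390/0.469)·3.514²/(2·9.81) = 13.16 m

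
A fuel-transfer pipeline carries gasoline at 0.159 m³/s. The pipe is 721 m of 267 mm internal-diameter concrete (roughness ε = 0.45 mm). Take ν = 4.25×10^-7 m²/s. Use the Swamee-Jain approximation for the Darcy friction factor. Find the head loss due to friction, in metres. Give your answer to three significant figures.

V = 4Q/(πD²) = 4·0.159/(π·0.267²) = 2.840 m/s
Re = VD/ν = 2.840·0.267/4.25×10^-7 = 1.78×10^6 → turbulent
ε/D = 0.45/267 = 0.00169
Swamee-Jain: f = 0.02256
h_f = f(L/D)V²/(2g) = 0.02256·(721/0.267)·2.840²/(2·9.81) = 25.04 m

h_f ≈ 25.0 m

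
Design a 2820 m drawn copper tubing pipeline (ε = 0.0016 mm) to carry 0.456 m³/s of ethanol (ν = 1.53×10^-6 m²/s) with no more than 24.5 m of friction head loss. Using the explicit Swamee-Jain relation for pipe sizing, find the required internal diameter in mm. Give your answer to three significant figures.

Swamee-Jain (Type III): D = 0.66·[ε^1.25·(LQ²/(gh_f))^4.75 + ν·Q^9.4·(L/(gh_f))^5.2]^0.04
LQ²/(gh_f) = 2.440; L/(gh_f) = 11.73
Term 1 = ε^1.25·(…)^4.75 = 3.94×10^-6; Term 2 = ν·Q^9.4·(…)^5.2 = 3.47×10^-4
D = 0.66·(3.94×10^-6 + 3.47×10^-4)^0.04 = 0.4801 m = 480 mm
Check: V = 2.52 m/s, Re = 7.90×10^5, f = 0.01215, h_f = 23.1 m ≈ 24.5 m ✓

D ≈ 480 mm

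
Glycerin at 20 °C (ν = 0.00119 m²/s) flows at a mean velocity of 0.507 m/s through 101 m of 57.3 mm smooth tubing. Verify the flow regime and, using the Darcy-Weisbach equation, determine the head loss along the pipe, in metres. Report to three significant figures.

h_f ≈ 60.5 m

Re = VD/ν = 0.507·0.05730/0.00119 = 24.4 → laminar (Re < 2300)
f = 64/Re = 2.622
h_f = f(L/D)V²/(2g) = 2.622·(101/0.05730)·0.507²/(2·9.81) = 60.54 m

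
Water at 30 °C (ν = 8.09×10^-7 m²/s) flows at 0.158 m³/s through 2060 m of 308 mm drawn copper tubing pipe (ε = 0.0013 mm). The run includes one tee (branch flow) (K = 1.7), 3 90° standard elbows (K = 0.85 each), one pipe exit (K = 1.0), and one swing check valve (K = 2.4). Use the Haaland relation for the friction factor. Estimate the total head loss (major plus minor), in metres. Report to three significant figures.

H_L ≈ 20.3 m

V = 4Q/(πD²) = 2.121 m/s; V²/2g = 0.2292 m
Re = 8.07×10^5, ε/D = 4.22×10^-6 → f = 0.01208 (Haaland)
Major: h_f = f(L/D)·V²/2g = 0.01208·6688·0.2292 = 18.51 m
Minor: ΣK = 7.65; h_m = ΣK·V²/2g = 1.753 m
Total H_L = 18.51 + 1.753 = 20.27 m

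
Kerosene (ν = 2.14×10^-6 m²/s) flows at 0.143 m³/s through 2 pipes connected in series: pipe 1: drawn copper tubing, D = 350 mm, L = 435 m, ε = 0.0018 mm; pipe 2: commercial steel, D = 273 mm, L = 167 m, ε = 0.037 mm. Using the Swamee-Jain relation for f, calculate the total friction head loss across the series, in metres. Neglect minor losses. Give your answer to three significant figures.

H ≈ 5.02 m

Pipe 1: V = 1.486 m/s, Re = 2.43×10^5, ε/D = 5.14×10^-6, f = 0.01501, h_1 = f(L/D)V²/2g = 2.101 m
Pipe 2: V = 2.443 m/s, Re = 3.12×10^5, ε/D = 1.36×10^-4, f = 0.01569, h_2 = f(L/D)V²/2g = 2.919 m
Series → Q common, losses add: H = Σh = 5.020 m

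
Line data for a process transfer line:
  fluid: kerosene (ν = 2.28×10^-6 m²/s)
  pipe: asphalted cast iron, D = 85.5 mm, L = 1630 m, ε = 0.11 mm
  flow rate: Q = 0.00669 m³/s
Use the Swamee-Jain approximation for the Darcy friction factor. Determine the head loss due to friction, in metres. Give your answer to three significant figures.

V = 4Q/(πD²) = 4·0.00669/(π·0.0855²) = 1.165 m/s
Re = VD/ν = 1.165·0.0855/2.28×10^-6 = 4.37×10^4 → turbulent
ε/D = 0.11/85.5 = 0.00129
Swamee-Jain: f = 0.02541
h_f = f(L/D)V²/(2g) = 0.02541·(1630/0.0855)·1.165²/(2·9.81) = 33.52 m

h_f ≈ 33.5 m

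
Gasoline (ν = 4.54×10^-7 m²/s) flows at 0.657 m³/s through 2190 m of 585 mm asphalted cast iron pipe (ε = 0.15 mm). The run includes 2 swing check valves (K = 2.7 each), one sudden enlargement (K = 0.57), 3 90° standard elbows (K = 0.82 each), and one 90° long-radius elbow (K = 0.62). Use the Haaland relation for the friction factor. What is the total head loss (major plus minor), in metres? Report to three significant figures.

V = 4Q/(πD²) = 2.444 m/s; V²/2g = 0.3045 m
Re = 3.15×10^6, ε/D = 2.56×10^-4 → f = 0.01472 (Haaland)
Major: h_f = f(L/D)·V²/2g = 0.01472·3744·0.3045 = 16.78 m
Minor: ΣK = 9.05; h_m = ΣK·V²/2g = 2.756 m
Total H_L = 16.78 + 2.756 = 19.54 m

H_L ≈ 19.5 m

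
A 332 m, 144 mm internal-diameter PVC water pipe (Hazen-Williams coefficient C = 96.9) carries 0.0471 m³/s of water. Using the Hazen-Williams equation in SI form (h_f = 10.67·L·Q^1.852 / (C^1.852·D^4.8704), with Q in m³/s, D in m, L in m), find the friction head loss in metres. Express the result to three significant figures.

h_f ≈ 32.5 m

h_f = 10.67·332·0.0471^1.852 / (96.9^1.852·0.144^4.8704) = 32.52 m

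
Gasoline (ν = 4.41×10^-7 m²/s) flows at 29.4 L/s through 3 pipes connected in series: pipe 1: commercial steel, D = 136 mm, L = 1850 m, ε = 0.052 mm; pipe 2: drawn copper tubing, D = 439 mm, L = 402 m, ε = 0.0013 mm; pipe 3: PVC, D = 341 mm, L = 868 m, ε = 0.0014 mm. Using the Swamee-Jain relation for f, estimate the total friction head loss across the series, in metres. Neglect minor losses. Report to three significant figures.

H ≈ 47.9 m

Pipe 1: V = 2.024 m/s, Re = 6.24×10^5, ε/D = 3.82×10^-4, f = 0.01679, h_1 = f(L/D)V²/2g = 47.67 m
Pipe 2: V = 0.1942 m/s, Re = 1.93×10^5, ε/D = 2.96×10^-6, f = 0.01566, h_2 = f(L/D)V²/2g = 0.02758 m
Pipe 3: V = 0.3219 m/s, Re = 2.49×10^5, ε/D = 4.11×10^-6, f = 0.01493, h_3 = f(L/D)V²/2g = 0.2008 m
Series → Q common, losses add: H = Σh = 47.90 m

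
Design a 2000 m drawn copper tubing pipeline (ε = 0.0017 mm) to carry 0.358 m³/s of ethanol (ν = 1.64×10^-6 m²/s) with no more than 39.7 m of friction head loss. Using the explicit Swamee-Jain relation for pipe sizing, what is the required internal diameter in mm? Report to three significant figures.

Swamee-Jain (Type III): D = 0.66·[ε^1.25·(LQ²/(gh_f))^4.75 + ν·Q^9.4·(L/(gh_f))^5.2]^0.04
LQ²/(gh_f) = 0.6582; L/(gh_f) = 5.135
Term 1 = ε^1.25·(…)^4.75 = 8.42×10^-9; Term 2 = ν·Q^9.4·(…)^5.2 = 5.20×10^-7
D = 0.66·(8.42×10^-9 + 5.20×10^-7)^0.04 = 0.3702 m = 370 mm
Check: V = 3.33 m/s, Re = 7.51×10^5, f = 0.01228, h_f = 37.4 m ≈ 39.7 m ✓

D ≈ 370 mm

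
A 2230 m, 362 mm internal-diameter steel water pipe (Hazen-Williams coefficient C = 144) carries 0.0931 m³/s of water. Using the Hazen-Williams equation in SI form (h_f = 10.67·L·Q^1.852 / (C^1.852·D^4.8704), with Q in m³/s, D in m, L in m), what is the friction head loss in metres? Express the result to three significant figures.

h_f ≈ 4.16 m

h_f = 10.67·2230·0.0931^1.852 / (144^1.852·0.362^4.8704) = 4.159 m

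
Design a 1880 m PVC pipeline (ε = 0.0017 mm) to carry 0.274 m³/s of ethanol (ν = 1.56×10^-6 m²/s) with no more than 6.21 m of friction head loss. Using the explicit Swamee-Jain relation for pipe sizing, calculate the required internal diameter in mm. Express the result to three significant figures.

D ≈ 485 mm

Swamee-Jain (Type III): D = 0.66·[ε^1.25·(LQ²/(gh_f))^4.75 + ν·Q^9.4·(L/(gh_f))^5.2]^0.04
LQ²/(gh_f) = 2.317; L/(gh_f) = 30.86
Term 1 = ε^1.25·(…)^4.75 = 3.32×10^-6; Term 2 = ν·Q^9.4·(…)^5.2 = 4.50×10^-4
D = 0.66·(3.32×10^-6 + 4.50×10^-4)^0.04 = 0.4850 m = 485 mm
Check: V = 1.48 m/s, Re = 4.61×10^5, f = 0.01334, h_f = 5.79 m ≈ 6.21 m ✓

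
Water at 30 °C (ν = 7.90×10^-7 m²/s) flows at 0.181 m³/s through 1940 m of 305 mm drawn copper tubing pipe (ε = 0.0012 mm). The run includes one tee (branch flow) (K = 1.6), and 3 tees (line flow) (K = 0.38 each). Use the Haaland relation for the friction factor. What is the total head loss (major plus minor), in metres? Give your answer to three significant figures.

V = 4Q/(πD²) = 2.477 m/s; V²/2g = 0.3128 m
Re = 9.56×10^5, ε/D = 3.93×10^-6 → f = 0.01174 (Haaland)
Major: h_f = f(L/D)·V²/2g = 0.01174·6361·0.3128 = 23.35 m
Minor: ΣK = 2.74; h_m = ΣK·V²/2g = 0.8571 m
Total H_L = 23.35 + 0.8571 = 24.21 m

H_L ≈ 24.2 m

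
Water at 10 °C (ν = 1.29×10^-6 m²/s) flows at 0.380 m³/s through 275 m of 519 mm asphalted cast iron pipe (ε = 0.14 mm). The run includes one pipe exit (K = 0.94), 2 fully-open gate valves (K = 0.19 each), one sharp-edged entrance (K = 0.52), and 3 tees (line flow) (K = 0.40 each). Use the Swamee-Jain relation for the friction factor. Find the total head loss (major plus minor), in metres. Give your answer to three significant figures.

V = 4Q/(πD²) = 1.796 m/s; V²/2g = 0.1644 m
Re = 7.23×10^5, ε/D = 2.70×10^-4 → f = 0.01574 (Swamee-Jain)
Major: h_f = f(L/D)·V²/2g = 0.01574·529.9·0.1644 = 1.372 m
Minor: ΣK = 3.04; h_m = ΣK·V²/2g = 0.4999 m
Total H_L = 1.372 + 0.4999 = 1.872 m

H_L ≈ 1.87 m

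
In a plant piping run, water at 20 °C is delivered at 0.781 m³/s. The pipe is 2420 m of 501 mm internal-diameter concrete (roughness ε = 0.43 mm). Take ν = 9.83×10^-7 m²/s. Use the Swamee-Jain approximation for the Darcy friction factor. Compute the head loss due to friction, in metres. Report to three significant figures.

V = 4Q/(πD²) = 4·0.781/(π·0.501²) = 3.962 m/s
Re = VD/ν = 3.962·0.501/9.83×10^-7 = 2.02×10^6 → turbulent
ε/D = 0.43/501 = 8.58×10^-4
Swamee-Jain: f = 0.01916
h_f = f(L/D)V²/(2g) = 0.01916·(2420/0.501)·3.962²/(2·9.81) = 74.03 m

h_f ≈ 74.0 m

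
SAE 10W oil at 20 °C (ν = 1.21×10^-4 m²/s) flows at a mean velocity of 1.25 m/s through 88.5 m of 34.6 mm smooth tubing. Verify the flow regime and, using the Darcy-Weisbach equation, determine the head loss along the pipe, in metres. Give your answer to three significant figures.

Re = VD/ν = 1.25·0.03460/1.21×10^-4 = 357 → laminar (Re < 2300)
f = 64/Re = 0.1791
h_f = f(L/D)V²/(2g) = 0.1791·(88.5/0.03460)·1.25²/(2·9.81) = 36.47 m

h_f ≈ 36.5 m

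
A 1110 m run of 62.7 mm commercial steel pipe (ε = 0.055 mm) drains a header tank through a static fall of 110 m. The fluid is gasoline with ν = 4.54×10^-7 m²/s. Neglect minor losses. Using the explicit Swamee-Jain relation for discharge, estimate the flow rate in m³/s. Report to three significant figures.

Q ≈ 0.00763 m³/s

Swamee-Jain (Type II): Q = -0.965·√(gD⁵h_f/L)·ln[ε/(3.7D) + √(3.17ν²L/(gD³h_f))]
√(gD⁵h_f/L) = √(9.81·0.0627⁵·110/1110) = 9.706×10^-4
ε/(3.7D) = 2.37×10^-4; √(3.17ν²L/(gD³h_f)) = 5.22×10^-5
Q = -0.965·9.706×10^-4·ln(2.893×10^-4) = 0.007632 m³/s
Check: V = 2.47 m/s, Re = 3.41×10^5, f = 0.02010, h_f = 111 m ≈ 110 m ✓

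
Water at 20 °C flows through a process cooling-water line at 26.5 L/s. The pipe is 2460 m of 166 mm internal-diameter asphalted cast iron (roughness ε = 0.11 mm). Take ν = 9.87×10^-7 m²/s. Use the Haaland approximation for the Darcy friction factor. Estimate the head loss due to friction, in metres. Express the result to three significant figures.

V = 4Q/(πD²) = 4·0.0265/(π·0.166²) = 1.224 m/s
Re = VD/ν = 1.224·0.166/9.87×10^-7 = 2.06×10^5 → turbulent
ε/D = 0.11/166 = 6.63×10^-4
Haaland: f = 0.01941
h_f = f(L/D)V²/(2g) = 0.01941·(2460/0.166)·1.224²/(2·9.81) = 21.98 m

h_f ≈ 22.0 m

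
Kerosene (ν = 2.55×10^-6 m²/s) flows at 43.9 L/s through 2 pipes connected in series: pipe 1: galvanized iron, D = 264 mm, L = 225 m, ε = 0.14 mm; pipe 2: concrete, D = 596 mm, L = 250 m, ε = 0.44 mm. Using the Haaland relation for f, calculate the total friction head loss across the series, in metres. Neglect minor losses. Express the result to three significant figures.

H ≈ 0.591 m

Pipe 1: V = 0.8020 m/s, Re = 8.30×10^4, ε/D = 5.30×10^-4, f = 0.02069, h_1 = f(L/D)V²/2g = 0.5780 m
Pipe 2: V = 0.1574 m/s, Re = 3.68×10^4, ε/D = 7.38×10^-4, f = 0.02414, h_2 = f(L/D)V²/2g = 0.01278 m
Series → Q common, losses add: H = Σh = 0.5908 m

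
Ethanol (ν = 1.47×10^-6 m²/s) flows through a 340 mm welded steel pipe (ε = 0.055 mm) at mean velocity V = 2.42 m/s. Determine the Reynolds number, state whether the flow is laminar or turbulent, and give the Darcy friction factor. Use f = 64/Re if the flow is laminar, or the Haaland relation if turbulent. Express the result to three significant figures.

Re ≈ 5.60×10^5; turbulent; f ≈ 0.0148

Re = VD/ν = 2.420·0.340/1.47×10^-6 = 5.60×10^5
Re > 4000 → turbulent; ε/D = 1.62×10^-4
Haaland: f = 0.01477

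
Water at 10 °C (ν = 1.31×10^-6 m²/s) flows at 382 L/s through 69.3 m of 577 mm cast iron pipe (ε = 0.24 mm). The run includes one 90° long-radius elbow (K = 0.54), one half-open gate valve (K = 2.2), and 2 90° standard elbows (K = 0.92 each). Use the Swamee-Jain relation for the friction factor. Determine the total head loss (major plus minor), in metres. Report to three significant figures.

H_L ≈ 0.720 m

V = 4Q/(πD²) = 1.461 m/s; V²/2g = 0.1088 m
Re = 6.43×10^5, ε/D = 4.16×10^-4 → f = 0.01700 (Swamee-Jain)
Major: h_f = f(L/D)·V²/2g = 0.01700·120.1·0.1088 = 0.2221 m
Minor: ΣK = 4.58; h_m = ΣK·V²/2g = 0.4982 m
Total H_L = 0.2221 + 0.4982 = 0.7204 m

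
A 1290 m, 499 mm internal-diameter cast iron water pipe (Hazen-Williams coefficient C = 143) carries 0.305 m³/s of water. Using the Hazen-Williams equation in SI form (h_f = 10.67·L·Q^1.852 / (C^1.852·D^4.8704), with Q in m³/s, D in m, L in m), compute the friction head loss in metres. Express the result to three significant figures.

h_f = 10.67·1290·0.305^1.852 / (143^1.852·0.499^4.8704) = 4.596 m

h_f ≈ 4.60 m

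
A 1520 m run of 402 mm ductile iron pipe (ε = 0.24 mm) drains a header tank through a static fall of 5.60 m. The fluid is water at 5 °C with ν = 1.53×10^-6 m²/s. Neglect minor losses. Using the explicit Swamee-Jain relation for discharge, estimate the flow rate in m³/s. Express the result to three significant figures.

Q ≈ 0.159 m³/s

Swamee-Jain (Type II): Q = -0.965·√(gD⁵h_f/L)·ln[ε/(3.7D) + √(3.17ν²L/(gD³h_f))]
√(gD⁵h_f/L) = √(9.81·0.402⁵·5.60/1520) = 0.01948
ε/(3.7D) = 1.61×10^-4; √(3.17ν²L/(gD³h_f)) = 5.62×10^-5
Q = -0.965·0.01948·ln(2.176×10^-4) = 0.1585 m³/s
Check: V = 1.25 m/s, Re = 3.28×10^5, f = 0.01876, h_f = 5.64 m ≈ 5.60 m ✓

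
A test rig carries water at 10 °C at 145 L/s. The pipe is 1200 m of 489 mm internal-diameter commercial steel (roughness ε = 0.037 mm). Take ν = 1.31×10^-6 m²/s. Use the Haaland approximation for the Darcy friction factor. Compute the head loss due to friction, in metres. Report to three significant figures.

V = 4Q/(πD²) = 4·0.145/(π·0.489²) = 0.7721 m/s
Re = VD/ν = 0.7721·0.489/1.31×10^-6 = 2.88×10^5 → turbulent
ε/D = 0.037/489 = 7.57×10^-5
Haaland: f = 0.01510
h_f = f(L/D)V²/(2g) = 0.01510·(1200/0.489)·0.7721²/(2·9.81) = 1.126 m

h_f ≈ 1.13 m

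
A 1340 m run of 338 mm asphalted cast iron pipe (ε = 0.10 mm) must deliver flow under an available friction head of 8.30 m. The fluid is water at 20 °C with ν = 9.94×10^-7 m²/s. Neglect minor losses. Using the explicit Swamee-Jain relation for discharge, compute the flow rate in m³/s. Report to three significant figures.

Q ≈ 0.143 m³/s

Swamee-Jain (Type II): Q = -0.965·√(gD⁵h_f/L)·ln[ε/(3.7D) + √(3.17ν²L/(gD³h_f))]
√(gD⁵h_f/L) = √(9.81·0.338⁵·8.30/1340) = 0.01637
ε/(3.7D) = 8.00×10^-5; √(3.17ν²L/(gD³h_f)) = 3.65×10^-5
Q = -0.965·0.01637·ln(1.165×10^-4) = 0.1431 m³/s
Check: V = 1.59 m/s, Re = 5.42×10^5, f = 0.01625, h_f = 8.35 m ≈ 8.30 m ✓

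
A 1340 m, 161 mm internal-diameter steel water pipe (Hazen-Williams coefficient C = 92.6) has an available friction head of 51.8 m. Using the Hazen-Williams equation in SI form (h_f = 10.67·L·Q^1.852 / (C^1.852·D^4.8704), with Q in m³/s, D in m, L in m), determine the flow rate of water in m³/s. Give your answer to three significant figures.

Rearranging: Q = [h_f·C^1.852·D^4.8704 / (10.67·L)]^(1/1.852)
Q = [51.8·92.6^1.852·0.161^4.8704 / (10.67·1340)]^0.540 = 0.03654 m³/s

Q ≈ 0.0365 m³/s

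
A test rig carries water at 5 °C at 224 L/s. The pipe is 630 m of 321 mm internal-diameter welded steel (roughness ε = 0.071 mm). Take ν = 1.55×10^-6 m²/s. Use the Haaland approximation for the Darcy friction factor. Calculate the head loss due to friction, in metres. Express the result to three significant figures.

h_f ≈ 11.7 m

V = 4Q/(πD²) = 4·0.224/(π·0.321²) = 2.768 m/s
Re = VD/ν = 2.768·0.321/1.55×10^-6 = 5.73×10^5 → turbulent
ε/D = 0.071/321 = 2.21×10^-4
Haaland: f = 0.01533
h_f = f(L/D)V²/(2g) = 0.01533·(630/0.321)·2.768²/(2·9.81) = 11.75 m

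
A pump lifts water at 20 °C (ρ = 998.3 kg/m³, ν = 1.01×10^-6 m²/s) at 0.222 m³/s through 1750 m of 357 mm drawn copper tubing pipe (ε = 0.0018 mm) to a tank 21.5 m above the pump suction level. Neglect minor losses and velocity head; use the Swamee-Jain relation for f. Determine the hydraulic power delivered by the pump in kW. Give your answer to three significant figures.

V = 4Q/(πD²) = 2.218 m/s; Re = 7.84×10^5; ε/D = 5.04×10^-6; f = 0.01221
h_f = f(L/D)V²/2g = 15.00 m
Total head H = z + h_f = 21.5 + 15.00 = 36.50 m
P_hyd = ρgQH = 998.3·9.81·0.222·36.50 = 79.36 kW

P_hyd ≈ 79.4 kW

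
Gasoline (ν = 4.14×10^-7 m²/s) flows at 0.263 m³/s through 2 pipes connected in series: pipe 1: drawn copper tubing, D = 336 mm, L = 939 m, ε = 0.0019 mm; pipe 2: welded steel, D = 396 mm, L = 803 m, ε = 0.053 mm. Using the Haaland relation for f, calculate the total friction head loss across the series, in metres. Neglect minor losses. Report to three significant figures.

Pipe 1: V = 2.966 m/s, Re = 2.41×10^6, ε/D = 5.65×10^-6, f = 0.01023, h_1 = f(L/D)V²/2g = 12.82 m
Pipe 2: V = 2.135 m/s, Re = 2.04×10^6, ε/D = 1.34×10^-4, f = 0.01328, h_2 = f(L/D)V²/2g = 6.260 m
Series → Q common, losses add: H = Σh = 19.08 m

H ≈ 19.1 m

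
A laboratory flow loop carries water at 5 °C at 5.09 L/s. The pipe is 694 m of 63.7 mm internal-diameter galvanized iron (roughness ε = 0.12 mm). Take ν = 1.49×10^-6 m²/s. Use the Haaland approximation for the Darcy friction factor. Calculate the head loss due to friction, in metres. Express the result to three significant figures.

h_f ≈ 35.9 m

V = 4Q/(πD²) = 4·0.00509/(π·0.0637²) = 1.597 m/s
Re = VD/ν = 1.597·0.0637/1.49×10^-6 = 6.83×10^4 → turbulent
ε/D = 0.12/63.7 = 0.00188
Haaland: f = 0.02531
h_f = f(L/D)V²/(2g) = 0.02531·(694/0.0637)·1.597²/(2·9.81) = 35.85 m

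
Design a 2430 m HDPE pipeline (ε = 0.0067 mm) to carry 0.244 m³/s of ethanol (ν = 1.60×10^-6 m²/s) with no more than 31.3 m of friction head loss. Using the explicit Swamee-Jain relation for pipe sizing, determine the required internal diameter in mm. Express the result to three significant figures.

D ≈ 351 mm

Swamee-Jain (Type III): D = 0.66·[ε^1.25·(LQ²/(gh_f))^4.75 + ν·Q^9.4·(L/(gh_f))^5.2]^0.04
LQ²/(gh_f) = 0.4712; L/(gh_f) = 7.914
Term 1 = ε^1.25·(…)^4.75 = 9.55×10^-9; Term 2 = ν·Q^9.4·(…)^5.2 = 1.31×10^-7
D = 0.66·(9.55×10^-9 + 1.31×10^-7)^0.04 = 0.3511 m = 351 mm
Check: V = 2.52 m/s, Re = 5.53×10^5, f = 0.01318, h_f = 29.5 m ≈ 31.3 m ✓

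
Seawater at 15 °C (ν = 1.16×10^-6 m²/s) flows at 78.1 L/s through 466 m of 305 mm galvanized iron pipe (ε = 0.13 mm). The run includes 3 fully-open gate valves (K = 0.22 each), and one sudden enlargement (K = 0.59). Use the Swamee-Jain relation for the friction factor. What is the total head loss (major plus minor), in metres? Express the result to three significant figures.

V = 4Q/(πD²) = 1.069 m/s; V²/2g = 0.05824 m
Re = 2.81×10^5, ε/D = 4.26×10^-4 → f = 0.01798 (Swamee-Jain)
Major: h_f = f(L/D)·V²/2g = 0.01798·1528·0.05824 = 1.600 m
Minor: ΣK = 1.25; h_m = ΣK·V²/2g = 0.07280 m
Total H_L = 1.600 + 0.07280 = 1.673 m

H_L ≈ 1.67 m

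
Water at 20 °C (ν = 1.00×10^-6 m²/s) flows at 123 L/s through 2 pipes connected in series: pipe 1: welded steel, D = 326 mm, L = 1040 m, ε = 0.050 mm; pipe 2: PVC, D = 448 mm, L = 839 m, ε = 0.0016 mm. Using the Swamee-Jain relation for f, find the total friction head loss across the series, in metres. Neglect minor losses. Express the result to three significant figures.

Pipe 1: V = 1.474 m/s, Re = 4.80×10^5, ε/D = 1.53×10^-4, f = 0.01511, h_1 = f(L/D)V²/2g = 5.336 m
Pipe 2: V = 0.7803 m/s, Re = 3.50×10^5, ε/D = 3.57×10^-6, f = 0.01402, h_2 = f(L/D)V²/2g = 0.8146 m
Series → Q common, losses add: H = Σh = 6.151 m

H ≈ 6.15 m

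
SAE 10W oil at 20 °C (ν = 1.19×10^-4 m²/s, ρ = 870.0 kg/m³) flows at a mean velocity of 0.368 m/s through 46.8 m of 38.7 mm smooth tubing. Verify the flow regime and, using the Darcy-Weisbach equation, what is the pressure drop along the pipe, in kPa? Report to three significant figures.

Δp ≈ 38.1 kPa

Re = VD/ν = 0.368·0.03870/1.19×10^-4 = 120 → laminar (Re < 2300)
f = 64/Re = 0.5348
h_f = f(L/D)V²/(2g) = 0.5348·(46.8/0.03870)·0.368²/(2·9.81) = 4.464 m
Δp = ρg·h_f = 870.0·9.81·4.464 = 38.10 kPa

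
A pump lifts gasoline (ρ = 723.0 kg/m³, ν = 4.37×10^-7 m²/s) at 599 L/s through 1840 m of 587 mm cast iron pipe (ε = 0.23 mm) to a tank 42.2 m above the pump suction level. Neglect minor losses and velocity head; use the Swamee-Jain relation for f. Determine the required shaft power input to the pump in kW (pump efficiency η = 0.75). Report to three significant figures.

V = 4Q/(πD²) = 2.213 m/s; Re = 2.97×10^6; ε/D = 3.92×10^-4; f = 0.01609
h_f = f(L/D)V²/2g = 12.60 m
Total head H = z + h_f = 42.2 + 12.60 = 54.80 m
P_hyd = ρgQH = 723.0·9.81·0.599·54.80 = 232.8 kW
P_shaft = P_hyd/η = 232.8/0.75 = 310.4 kW

P_shaft ≈ 310 kW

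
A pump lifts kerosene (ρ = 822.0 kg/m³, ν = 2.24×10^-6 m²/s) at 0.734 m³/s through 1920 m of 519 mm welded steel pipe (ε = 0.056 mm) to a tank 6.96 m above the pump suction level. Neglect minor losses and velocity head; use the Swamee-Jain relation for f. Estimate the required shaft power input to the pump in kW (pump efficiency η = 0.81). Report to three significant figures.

P_shaft ≈ 281 kW

V = 4Q/(πD²) = 3.470 m/s; Re = 8.04×10^5; ε/D = 1.08×10^-4; f = 0.01388
h_f = f(L/D)V²/2g = 31.50 m
Total head H = z + h_f = 6.96 + 31.50 = 38.46 m
P_hyd = ρgQH = 822.0·9.81·0.734·38.46 = 227.6 kW
P_shaft = P_hyd/η = 227.6/0.81 = 281.0 kW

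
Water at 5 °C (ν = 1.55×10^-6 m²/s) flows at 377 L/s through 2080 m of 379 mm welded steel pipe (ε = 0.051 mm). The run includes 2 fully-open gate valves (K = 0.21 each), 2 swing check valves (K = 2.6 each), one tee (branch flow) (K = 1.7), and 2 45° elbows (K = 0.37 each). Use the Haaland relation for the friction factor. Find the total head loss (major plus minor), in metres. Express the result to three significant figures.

H_L ≈ 48.4 m

V = 4Q/(πD²) = 3.342 m/s; V²/2g = 0.5692 m
Re = 8.17×10^5, ε/D = 1.35×10^-4 → f = 0.01401 (Haaland)
Major: h_f = f(L/D)·V²/2g = 0.01401·5488·0.5692 = 43.77 m
Minor: ΣK = 8.06; h_m = ΣK·V²/2g = 4.588 m
Total H_L = 43.77 + 4.588 = 48.36 m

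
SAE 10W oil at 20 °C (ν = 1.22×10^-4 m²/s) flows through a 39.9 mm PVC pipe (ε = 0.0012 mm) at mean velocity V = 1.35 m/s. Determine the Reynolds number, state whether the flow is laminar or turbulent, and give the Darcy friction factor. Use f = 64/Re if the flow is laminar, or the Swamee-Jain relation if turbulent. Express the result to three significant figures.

Re ≈ 442; laminar; f = 64/Re ≈ 0.145

Re = VD/ν = 1.350·0.0399/1.22×10^-4 = 442
Re < 2300 → laminar → f = 64/Re = 0.1450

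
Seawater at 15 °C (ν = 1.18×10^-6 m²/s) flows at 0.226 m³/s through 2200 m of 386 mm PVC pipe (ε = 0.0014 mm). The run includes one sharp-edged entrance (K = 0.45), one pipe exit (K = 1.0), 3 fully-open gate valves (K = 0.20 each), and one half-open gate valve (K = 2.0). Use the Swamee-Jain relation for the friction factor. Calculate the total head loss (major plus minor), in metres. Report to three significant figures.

H_L ≈ 14.5 m

V = 4Q/(πD²) = 1.931 m/s; V²/2g = 0.1901 m
Re = 6.32×10^5, ε/D = 3.63×10^-6 → f = 0.01263 (Swamee-Jain)
Major: h_f = f(L/D)·V²/2g = 0.01263·5699·0.1901 = 13.68 m
Minor: ΣK = 4.05; h_m = ΣK·V²/2g = 0.7699 m
Total H_L = 13.68 + 0.7699 = 14.45 m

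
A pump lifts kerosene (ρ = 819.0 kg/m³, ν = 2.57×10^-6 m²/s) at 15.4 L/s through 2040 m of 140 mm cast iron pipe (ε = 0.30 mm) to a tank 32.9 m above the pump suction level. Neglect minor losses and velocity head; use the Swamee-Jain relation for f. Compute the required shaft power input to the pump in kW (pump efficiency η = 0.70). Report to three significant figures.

V = 4Q/(πD²) = 1.000 m/s; Re = 5.45×10^4; ε/D = 0.00214; f = 0.02689
h_f = f(L/D)V²/2g = 19.98 m
Total head H = z + h_f = 32.9 + 19.98 = 52.88 m
P_hyd = ρgQH = 819.0·9.81·0.0154·52.88 = 6.543 kW
P_shaft = P_hyd/η = 6.543/0.70 = 9.348 kW

P_shaft ≈ 9.35 kW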